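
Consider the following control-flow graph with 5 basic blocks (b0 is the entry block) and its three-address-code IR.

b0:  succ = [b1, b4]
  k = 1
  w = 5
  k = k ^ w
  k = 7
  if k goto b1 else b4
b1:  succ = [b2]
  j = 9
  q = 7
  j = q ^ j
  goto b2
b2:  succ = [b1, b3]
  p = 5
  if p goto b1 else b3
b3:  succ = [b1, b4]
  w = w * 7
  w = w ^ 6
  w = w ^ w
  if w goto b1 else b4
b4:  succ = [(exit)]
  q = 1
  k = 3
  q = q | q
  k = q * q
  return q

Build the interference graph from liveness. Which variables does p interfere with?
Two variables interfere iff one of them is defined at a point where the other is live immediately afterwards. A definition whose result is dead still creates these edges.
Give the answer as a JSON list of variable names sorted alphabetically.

Block summaries:
  b0: {k,w} / ∅
  b1: {j,q} / ∅
  b2: {p} / ∅
  b3: {w} / {w}
  b4: {k,q} / ∅

Backward fixpoint:
  b0: in=∅ out={w}
  b1: in={w} out={w}
  b2: in={w} out={w}
  b3: in={w} out={w}
  b4: in=∅ out=∅

Interfere edges:
  j↔{q,w}
  k↔{q,w}
  p↔{w}
  q↔{j,k,w}
  w↔{j,k,p,q}

N(p) = ["w"]

Answer: ["w"]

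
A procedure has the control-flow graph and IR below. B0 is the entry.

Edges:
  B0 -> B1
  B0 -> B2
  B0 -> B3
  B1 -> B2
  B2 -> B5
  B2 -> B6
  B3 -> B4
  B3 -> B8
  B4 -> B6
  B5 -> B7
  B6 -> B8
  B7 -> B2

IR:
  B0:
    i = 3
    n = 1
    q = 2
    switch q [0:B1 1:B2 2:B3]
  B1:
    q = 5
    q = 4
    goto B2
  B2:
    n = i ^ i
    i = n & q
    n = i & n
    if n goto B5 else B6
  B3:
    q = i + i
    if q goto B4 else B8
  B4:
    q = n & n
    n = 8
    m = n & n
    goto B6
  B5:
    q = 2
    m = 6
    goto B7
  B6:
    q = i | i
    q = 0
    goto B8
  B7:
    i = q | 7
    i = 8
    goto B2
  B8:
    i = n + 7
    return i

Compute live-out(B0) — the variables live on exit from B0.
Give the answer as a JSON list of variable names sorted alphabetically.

def/use:
  B0: {i,n,q} / ∅
  B1: {q} / ∅
  B2: {i,n} / {i,q}
  B3: {q} / {i}
  B4: {m,n,q} / {n}
  B5: {m,q} / ∅
  B6: {q} / {i}
  B7: {i} / {q}
  B8: {i} / {n}

Backward fixpoint:
  B0: in=∅ out={i,n,q}
  B1: in={i} out={i,q}
  B2: in={i,q} out={i,n}
  B3: in={i,n} out={i,n}
  B4: in={i,n} out={i,n}
  B5: in=∅ out={q}
  B6: in={i,n} out={n}
  B7: in={q} out={i,q}
  B8: in={n} out=∅

live-out(B0) = ["i", "n", "q"]

Answer: ["i", "n", "q"]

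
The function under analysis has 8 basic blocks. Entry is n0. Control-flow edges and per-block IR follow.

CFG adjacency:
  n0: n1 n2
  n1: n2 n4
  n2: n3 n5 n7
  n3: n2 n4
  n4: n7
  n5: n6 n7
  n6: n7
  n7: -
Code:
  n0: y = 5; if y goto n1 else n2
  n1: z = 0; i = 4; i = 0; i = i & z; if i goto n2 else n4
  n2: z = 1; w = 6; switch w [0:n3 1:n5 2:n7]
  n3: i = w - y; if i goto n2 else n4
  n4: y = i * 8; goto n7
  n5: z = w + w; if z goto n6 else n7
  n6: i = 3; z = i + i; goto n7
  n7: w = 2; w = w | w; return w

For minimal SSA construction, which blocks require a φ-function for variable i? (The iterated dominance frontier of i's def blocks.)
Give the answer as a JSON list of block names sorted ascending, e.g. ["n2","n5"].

Answer: ["n2", "n4", "n7"]

Derivation:
idom tree: n1←n0 n2←n0 n3←n2 n4←n0 n5←n2 n6←n5 n7←n0
Dom∩ at merges:
  n2: preds {n0,n1,n3}: {n0} ∩ {n0,n1} ∩ {n0,n2,n3} = {n0}; idom=n0
  n4: preds {n1,n3}: {n0,n1} ∩ {n0,n2,n3} = {n0}; idom=n0
  n7: preds {n2,n4,n5,n6}: {n0,n2} ∩ {n0,n4} ∩ {n0,n2,n5} ∩ {n0,n2,n5,n6} = {n0}; idom=n0

DF derivation:
  n2←n0: walk · to n0
  n2←n1: walk n1 to n0
  n2←n3: walk n3→n2 to n0
  n4←n1: walk n1 to n0
  n4←n3: walk n3→n2 to n0
  n7←n2: walk n2 to n0
  n7←n4: walk n4 to n0
  n7←n5: walk n5→n2 to n0
  n7←n6: walk n6→n5→n2 to n0
  n0 → ∅
  n1 → {n2,n4}
  n2 → {n2,n4,n7}
  n3 → {n2,n4}
  n4 → {n7}
  n5 → {n7}
  n6 → {n7}
  n7 → ∅

φ for i: defs {n1,n3,n6}
  DF⁺ = {n2,n4,n7}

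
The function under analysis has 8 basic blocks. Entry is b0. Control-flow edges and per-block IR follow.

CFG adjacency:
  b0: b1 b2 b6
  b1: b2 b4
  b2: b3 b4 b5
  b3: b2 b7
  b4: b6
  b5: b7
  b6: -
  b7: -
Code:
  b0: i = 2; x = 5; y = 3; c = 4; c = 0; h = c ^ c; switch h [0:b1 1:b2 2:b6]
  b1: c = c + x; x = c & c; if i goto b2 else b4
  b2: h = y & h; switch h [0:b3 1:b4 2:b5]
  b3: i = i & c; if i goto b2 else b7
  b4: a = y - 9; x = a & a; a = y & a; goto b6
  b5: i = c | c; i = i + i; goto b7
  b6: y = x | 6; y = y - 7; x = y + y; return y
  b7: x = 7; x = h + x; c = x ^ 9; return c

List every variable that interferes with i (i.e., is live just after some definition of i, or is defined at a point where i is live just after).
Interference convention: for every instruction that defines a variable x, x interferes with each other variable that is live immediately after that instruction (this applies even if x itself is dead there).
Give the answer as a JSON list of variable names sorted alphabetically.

def/use:
  b0: def={c,h,i,x,y} ue=∅
  b1: def={c,x} ue={c,i,x}
  b2: def={h} ue={h,y}
  b3: def={i} ue={c,i}
  b4: def={a,x} ue={y}
  b5: def={i} ue={c}
  b6: def={x,y} ue={x}
  b7: def={c,x} ue={h}

Liveness:
  live b0: ∅→{c,h,i,x,y}
  live b1: {c,h,i,x,y}→{c,h,i,y}
  live b2: {c,h,i,y}→{c,h,i,y}
  live b3: {c,h,i,y}→{c,h,i,y}
  live b4: {y}→{x}
  live b5: {c,h}→{h}
  live b6: {x}→∅
  live b7: {h}→∅

Interfere edges:
  a: {x,y}
  c: {h,i,x,y}
  h: {c,i,x,y}
  i: {c,h,x,y}
  x: {a,c,h,i,y}
  y: {a,c,h,i,x}

N(i) = ["c", "h", "x", "y"]

Answer: ["c", "h", "x", "y"]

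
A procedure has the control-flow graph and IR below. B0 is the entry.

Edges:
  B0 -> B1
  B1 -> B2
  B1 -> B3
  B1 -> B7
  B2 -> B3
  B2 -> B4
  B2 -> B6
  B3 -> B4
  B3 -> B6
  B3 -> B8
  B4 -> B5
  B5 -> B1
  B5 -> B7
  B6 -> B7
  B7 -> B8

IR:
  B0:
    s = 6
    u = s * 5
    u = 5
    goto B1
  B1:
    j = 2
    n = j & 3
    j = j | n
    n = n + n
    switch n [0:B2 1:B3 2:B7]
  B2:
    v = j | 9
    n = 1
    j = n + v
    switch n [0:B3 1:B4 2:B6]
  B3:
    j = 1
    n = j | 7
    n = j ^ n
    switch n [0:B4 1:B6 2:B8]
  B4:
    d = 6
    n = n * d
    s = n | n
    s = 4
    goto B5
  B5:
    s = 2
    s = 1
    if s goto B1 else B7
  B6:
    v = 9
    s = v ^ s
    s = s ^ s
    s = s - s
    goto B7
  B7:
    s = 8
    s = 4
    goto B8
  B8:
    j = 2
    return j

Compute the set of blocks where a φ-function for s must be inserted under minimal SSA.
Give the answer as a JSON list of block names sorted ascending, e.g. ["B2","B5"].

Answer: ["B1", "B7", "B8"]

Analysis:
idom tree: B1←B0 B2←B1 B3←B1 B4←B1 B5←B4 B6←B1 B7←B1 B8←B1
Dom at joins:
  B1: preds {B0,B5}: {B0} ∩ {B0,B1,B4,B5} = {B0}; idom=B0
  B3: preds {B1,B2}: {B0,B1} ∩ {B0,B1,B2} = {B0,B1}; idom=B1
  B4: preds {B2,B3}: {B0,B1,B2} ∩ {B0,B1,B3} = {B0,B1}; idom=B1
  B6: preds {B2,B3}: {B0,B1,B2} ∩ {B0,B1,B3} = {B0,B1}; idom=B1
  B7: preds {B1,B5,B6}: {B0,B1} ∩ {B0,B1,B4,B5} ∩ {B0,B1,B6} = {B0,B1}; idom=B1
  B8: preds {B3,B7}: {B0,B1,B3} ∩ {B0,B1,B7} = {B0,B1}; idom=B1

Frontier:
  join B1 pred B0: · stop@B0
  join B1 pred B5: B5→B4→B1 stop@B0
  join B3 pred B1: · stop@B1
  join B3 pred B2: B2 stop@B1
  join B4 pred B2: B2 stop@B1
  join B4 pred B3: B3 stop@B1
  join B6 pred B2: B2 stop@B1
  join B6 pred B3: B3 stop@B1
  join B7 pred B1: · stop@B1
  join B7 pred B5: B5→B4 stop@B1
  join B7 pred B6: B6 stop@B1
  join B8 pred B3: B3 stop@B1
  join B8 pred B7: B7 stop@B1
  B0 → ∅
  B1 → {B1}
  B2 → {B3,B4,B6}
  B3 → {B4,B6,B8}
  B4 → {B1,B7}
  B5 → {B1,B7}
  B6 → {B7}
  B7 → {B8}
  B8 → ∅

φ for s: defs {B0,B4,B5,B6,B7}
  DF⁺ = {B1,B7,B8}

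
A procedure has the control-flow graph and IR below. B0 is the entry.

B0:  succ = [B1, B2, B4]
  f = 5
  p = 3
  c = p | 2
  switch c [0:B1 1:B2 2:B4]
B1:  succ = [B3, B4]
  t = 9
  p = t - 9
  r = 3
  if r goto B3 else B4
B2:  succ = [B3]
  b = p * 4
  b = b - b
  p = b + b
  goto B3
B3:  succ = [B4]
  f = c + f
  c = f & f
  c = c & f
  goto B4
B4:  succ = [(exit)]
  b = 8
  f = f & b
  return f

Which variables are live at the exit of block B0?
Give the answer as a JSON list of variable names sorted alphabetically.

Answer: ["c", "f", "p"]

Working:
Per-block:
  B0: def={c,f,p} ue=∅
  B1: def={p,r,t} ue=∅
  B2: def={b,p} ue={p}
  B3: def={c,f} ue={c,f}
  B4: def={b,f} ue={f}

Live sets:
  B0 li=∅ lo={c,f,p}
  B1 li={c,f} lo={c,f}
  B2 li={c,f,p} lo={c,f}
  B3 li={c,f} lo={f}
  B4 li={f} lo=∅

live-out(B0) = ["c", "f", "p"]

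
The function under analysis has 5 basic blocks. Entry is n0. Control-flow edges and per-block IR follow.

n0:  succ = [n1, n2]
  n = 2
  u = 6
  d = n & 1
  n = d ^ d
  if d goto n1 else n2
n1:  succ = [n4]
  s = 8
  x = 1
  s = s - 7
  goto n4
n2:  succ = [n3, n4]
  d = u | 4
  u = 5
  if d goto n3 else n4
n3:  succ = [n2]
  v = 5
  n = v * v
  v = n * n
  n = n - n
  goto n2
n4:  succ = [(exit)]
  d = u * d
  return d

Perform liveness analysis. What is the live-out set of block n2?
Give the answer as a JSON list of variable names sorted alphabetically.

Answer: ["d", "u"]

Working:
Block summaries:
  n0: {d,n,u} / ∅
  n1: {s,x} / ∅
  n2: {d,u} / {u}
  n3: {n,v} / ∅
  n4: {d} / {d,u}

Liveness:
  n0: in=∅ out={d,u}
  n1: in={d,u} out={d,u}
  n2: in={u} out={d,u}
  n3: in={u} out={u}
  n4: in={d,u} out=∅

live-out(n2) = ["d", "u"]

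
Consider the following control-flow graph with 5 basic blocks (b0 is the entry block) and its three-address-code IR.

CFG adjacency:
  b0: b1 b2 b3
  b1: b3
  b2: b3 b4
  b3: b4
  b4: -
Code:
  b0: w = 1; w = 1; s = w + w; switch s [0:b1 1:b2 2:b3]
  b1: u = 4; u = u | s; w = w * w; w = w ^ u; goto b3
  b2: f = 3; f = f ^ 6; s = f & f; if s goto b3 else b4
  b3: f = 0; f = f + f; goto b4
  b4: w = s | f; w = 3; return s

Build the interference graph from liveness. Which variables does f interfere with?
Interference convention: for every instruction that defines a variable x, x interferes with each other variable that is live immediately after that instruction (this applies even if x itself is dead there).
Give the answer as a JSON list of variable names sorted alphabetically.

Per-block:
  b0: def={s,w} ue=∅
  b1: def={u,w} ue={s,w}
  b2: def={f,s} ue=∅
  b3: def={f} ue=∅
  b4: def={w} ue={f,s}

Liveness:
  b0 li=∅ lo={s,w}
  b1 li={s,w} lo={s}
  b2 li=∅ lo={f,s}
  b3 li={s} lo={f,s}
  b4 li={f,s} lo=∅

Interference:
  f↔{s}
  s↔{f,u,w}
  u↔{s,w}
  w↔{s,u}

N(f) = ["s"]

Answer: ["s"]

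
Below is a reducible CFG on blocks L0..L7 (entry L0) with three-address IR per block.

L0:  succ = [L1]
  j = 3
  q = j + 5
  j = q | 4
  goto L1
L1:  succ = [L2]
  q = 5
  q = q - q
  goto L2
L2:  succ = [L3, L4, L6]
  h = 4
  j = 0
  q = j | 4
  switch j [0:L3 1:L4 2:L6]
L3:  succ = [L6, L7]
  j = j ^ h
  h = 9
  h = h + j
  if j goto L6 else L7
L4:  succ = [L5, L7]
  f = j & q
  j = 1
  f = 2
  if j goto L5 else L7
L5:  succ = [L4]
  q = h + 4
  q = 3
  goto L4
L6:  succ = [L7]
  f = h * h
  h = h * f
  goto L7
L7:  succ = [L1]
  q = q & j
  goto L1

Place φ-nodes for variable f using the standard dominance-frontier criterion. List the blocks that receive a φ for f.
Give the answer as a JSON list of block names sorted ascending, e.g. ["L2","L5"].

Answer: ["L1", "L4", "L7"]

Derivation:
idom tree: L1←L0 L2←L1 L3←L2 L4←L2 L5←L4 L6←L2 L7←L2
Dom∩ at merges:
  L1: preds {L0,L7}: {L0} ∩ {L0,L1,L2,L7} = {L0}; idom=L0
  L4: preds {L2,L5}: {L0,L1,L2} ∩ {L0,L1,L2,L4,L5} = {L0,L1,L2}; idom=L2
  L6: preds {L2,L3}: {L0,L1,L2} ∩ {L0,L1,L2,L3} = {L0,L1,L2}; idom=L2
  L7: preds {L3,L4,L6}: {L0,L1,L2,L3} ∩ {L0,L1,L2,L4} ∩ {L0,L1,L2,L6} = {L0,L1,L2}; idom=L2

Frontier:
  L1←L0: walk · to L0
  L1←L7: walk L7→L2→L1 to L0
  L4←L2: walk · to L2
  L4←L5: walk L5→L4 to L2
  L6←L2: walk · to L2
  L6←L3: walk L3 to L2
  L7←L3: walk L3 to L2
  L7←L4: walk L4 to L2
  L7←L6: walk L6 to L2
  L0: DF=∅
  L1: DF={L1}
  L2: DF={L1}
  L3: DF={L6,L7}
  L4: DF={L4,L7}
  L5: DF={L4}
  L6: DF={L7}
  L7: DF={L1}

φ for f: defs {L4,L6}
  DF⁺ = {L1,L4,L7}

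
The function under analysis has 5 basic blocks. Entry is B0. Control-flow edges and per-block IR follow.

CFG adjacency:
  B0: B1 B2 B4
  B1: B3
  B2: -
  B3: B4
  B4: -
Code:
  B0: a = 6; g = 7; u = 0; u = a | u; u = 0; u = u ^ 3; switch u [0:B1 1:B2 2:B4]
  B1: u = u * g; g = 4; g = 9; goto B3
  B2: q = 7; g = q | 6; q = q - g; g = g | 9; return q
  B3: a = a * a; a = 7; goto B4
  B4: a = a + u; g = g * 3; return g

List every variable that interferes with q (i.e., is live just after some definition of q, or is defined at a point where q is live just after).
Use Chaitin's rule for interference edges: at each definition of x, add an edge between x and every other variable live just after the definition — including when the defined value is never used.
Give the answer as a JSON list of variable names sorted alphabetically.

Answer: ["g"]

Derivation:
def/use:
  B0 def {a,g,u} use ∅
  B1 def {g,u} use {g,u}
  B2 def {g,q} use ∅
  B3 def {a} use {a}
  B4 def {a,g} use {a,g,u}

Live sets:
  B0: in=∅ out={a,g,u}
  B1: in={a,g,u} out={a,g,u}
  B2: in=∅ out=∅
  B3: in={a,g,u} out={a,g,u}
  B4: in={a,g,u} out=∅

Conflict graph:
  a: {g,u}
  g: {a,q,u}
  q: {g}
  u: {a,g}

N(q) = ["g"]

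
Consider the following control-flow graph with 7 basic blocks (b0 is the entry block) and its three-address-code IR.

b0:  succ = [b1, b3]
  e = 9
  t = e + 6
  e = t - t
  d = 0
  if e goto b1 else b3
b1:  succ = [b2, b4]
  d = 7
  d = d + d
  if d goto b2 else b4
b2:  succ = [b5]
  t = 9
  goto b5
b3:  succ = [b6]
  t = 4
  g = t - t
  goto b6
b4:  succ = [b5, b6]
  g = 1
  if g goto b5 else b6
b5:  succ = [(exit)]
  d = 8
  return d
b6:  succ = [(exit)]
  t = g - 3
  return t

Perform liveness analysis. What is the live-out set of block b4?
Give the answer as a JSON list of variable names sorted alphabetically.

def/use:
  b0 def {d,e,t} use ∅
  b1 def {d} use ∅
  b2 def {t} use ∅
  b3 def {g,t} use ∅
  b4 def {g} use ∅
  b5 def {d} use ∅
  b6 def {t} use {g}

Liveness:
  live b0: ∅→∅
  live b1: ∅→∅
  live b2: ∅→∅
  live b3: ∅→{g}
  live b4: ∅→{g}
  live b5: ∅→∅
  live b6: {g}→∅

live-out(b4) = ["g"]

Answer: ["g"]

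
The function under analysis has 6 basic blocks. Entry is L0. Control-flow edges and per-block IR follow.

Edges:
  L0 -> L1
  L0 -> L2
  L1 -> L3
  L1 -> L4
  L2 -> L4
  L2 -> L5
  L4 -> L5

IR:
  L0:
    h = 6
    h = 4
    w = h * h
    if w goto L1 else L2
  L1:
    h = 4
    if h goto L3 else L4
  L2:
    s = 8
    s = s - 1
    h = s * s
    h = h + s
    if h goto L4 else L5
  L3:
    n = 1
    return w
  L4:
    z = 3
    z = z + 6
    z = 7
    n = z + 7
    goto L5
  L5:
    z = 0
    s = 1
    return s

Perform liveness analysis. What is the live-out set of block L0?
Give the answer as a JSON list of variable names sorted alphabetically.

Answer: ["w"]

Derivation:
def/use:
  L0: def={h,w} ue=∅
  L1: def={h} ue=∅
  L2: def={h,s} ue=∅
  L3: def={n} ue={w}
  L4: def={n,z} ue=∅
  L5: def={s,z} ue=∅

Backward fixpoint:
  live L0: ∅→{w}
  live L1: {w}→{w}
  live L2: ∅→∅
  live L3: {w}→∅
  live L4: ∅→∅
  live L5: ∅→∅

live-out(L0) = ["w"]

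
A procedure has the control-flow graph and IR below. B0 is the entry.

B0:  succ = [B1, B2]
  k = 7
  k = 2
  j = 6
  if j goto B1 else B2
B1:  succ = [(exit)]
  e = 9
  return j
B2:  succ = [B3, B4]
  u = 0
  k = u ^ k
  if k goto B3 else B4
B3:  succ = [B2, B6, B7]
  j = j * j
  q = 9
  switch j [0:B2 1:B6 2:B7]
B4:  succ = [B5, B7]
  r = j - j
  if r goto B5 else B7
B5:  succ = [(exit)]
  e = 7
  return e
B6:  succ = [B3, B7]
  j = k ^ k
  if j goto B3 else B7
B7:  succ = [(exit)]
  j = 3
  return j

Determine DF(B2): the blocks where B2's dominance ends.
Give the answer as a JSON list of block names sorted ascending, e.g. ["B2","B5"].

idom tree: B1←B0 B2←B0 B3←B2 B4←B2 B5←B4 B6←B3 B7←B2
Dom at joins:
  B2: preds {B0,B3}: {B0} ∩ {B0,B2,B3} = {B0}; idom=B0
  B3: preds {B2,B6}: {B0,B2} ∩ {B0,B2,B3,B6} = {B0,B2}; idom=B2
  B7: preds {B3,B4,B6}: {B0,B2,B3} ∩ {B0,B2,B4} ∩ {B0,B2,B3,B6} = {B0,B2}; idom=B2

DF walk-up:
  join B2 pred B0: · stop@B0
  join B2 pred B3: B3→B2 stop@B0
  join B3 pred B2: · stop@B2
  join B3 pred B6: B6→B3 stop@B2
  join B7 pred B3: B3 stop@B2
  join B7 pred B4: B4 stop@B2
  join B7 pred B6: B6→B3 stop@B2
  B0 → ∅
  B1 → ∅
  B2 → {B2}
  B3 → {B2,B3,B7}
  B4 → {B7}
  B5 → ∅
  B6 → {B3,B7}
  B7 → ∅

DF(B2) = ["B2"]

Answer: ["B2"]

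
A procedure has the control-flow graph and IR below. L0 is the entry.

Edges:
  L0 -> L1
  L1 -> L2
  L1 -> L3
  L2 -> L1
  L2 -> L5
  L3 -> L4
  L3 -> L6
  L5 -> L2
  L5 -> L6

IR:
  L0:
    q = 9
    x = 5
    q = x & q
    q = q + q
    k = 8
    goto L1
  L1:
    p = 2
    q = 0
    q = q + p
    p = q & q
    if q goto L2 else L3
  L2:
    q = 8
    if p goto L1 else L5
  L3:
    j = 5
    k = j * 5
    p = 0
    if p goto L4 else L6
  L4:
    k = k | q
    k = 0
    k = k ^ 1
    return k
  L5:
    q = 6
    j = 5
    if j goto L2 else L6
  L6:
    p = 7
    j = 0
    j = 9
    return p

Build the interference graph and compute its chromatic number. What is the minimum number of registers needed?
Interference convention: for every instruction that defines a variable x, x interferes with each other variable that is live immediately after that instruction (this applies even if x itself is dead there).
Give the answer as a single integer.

Per-block:
  L0: {k,q,x} / ∅
  L1: {p,q} / ∅
  L2: {q} / {p}
  L3: {j,k,p} / ∅
  L4: {k} / {k,q}
  L5: {j,q} / ∅
  L6: {j,p} / ∅

Live sets:
  L0: in=∅ out=∅
  L1: in=∅ out={p,q}
  L2: in={p} out={p}
  L3: in={q} out={k,q}
  L4: in={k,q} out=∅
  L5: in={p} out={p}
  L6: in=∅ out=∅

Interfere edges:
  j↔{p,q}
  k↔{p,q}
  p↔{j,k,q}
  q↔{j,k,p,x}
  x↔{q}

Colouring:
  clique {j,p,q} ⇒ need ≥ 3
  assign j→R2 k→R2 p→R1 q→R0 x→R1 — no edge inside a register ⇒ χ ≤ 3
  χ = 3

Answer: 3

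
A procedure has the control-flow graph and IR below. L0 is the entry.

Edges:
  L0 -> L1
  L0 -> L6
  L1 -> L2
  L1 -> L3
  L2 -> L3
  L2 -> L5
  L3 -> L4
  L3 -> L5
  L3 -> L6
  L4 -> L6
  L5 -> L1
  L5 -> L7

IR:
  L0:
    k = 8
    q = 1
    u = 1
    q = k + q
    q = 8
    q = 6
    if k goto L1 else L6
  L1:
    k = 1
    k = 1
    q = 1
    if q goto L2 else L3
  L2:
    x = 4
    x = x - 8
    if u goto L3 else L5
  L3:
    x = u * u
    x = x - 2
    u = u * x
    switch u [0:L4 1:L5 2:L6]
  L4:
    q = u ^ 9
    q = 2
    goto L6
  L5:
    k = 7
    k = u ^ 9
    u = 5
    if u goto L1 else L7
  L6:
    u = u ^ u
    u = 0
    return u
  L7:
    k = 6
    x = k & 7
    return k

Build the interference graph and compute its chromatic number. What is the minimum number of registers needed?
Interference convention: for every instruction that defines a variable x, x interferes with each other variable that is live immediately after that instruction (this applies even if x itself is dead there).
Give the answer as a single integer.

Answer: 3

Working:
Block summaries:
  L0: def={k,q,u} ue=∅
  L1: def={k,q} ue=∅
  L2: def={x} ue={u}
  L3: def={u,x} ue={u}
  L4: def={q} ue={u}
  L5: def={k,u} ue={u}
  L6: def={u} ue={u}
  L7: def={k,x} ue=∅

Liveness:
  L0: in=∅ out={u}
  L1: in={u} out={u}
  L2: in={u} out={u}
  L3: in={u} out={u}
  L4: in={u} out={u}
  L5: in={u} out={u}
  L6: in={u} out=∅
  L7: in=∅ out=∅

Conflict graph:
  k: {q,u,x}
  q: {k,u}
  u: {k,q,x}
  x: {k,u}

Colouring:
  lower bound: {k,q,u} mutually conflict ⇒ χ ≥ 3
  assign k→r0 q→r2 u→r1 x→r2 — no edge inside a register ⇒ χ ≤ 3
  χ = 3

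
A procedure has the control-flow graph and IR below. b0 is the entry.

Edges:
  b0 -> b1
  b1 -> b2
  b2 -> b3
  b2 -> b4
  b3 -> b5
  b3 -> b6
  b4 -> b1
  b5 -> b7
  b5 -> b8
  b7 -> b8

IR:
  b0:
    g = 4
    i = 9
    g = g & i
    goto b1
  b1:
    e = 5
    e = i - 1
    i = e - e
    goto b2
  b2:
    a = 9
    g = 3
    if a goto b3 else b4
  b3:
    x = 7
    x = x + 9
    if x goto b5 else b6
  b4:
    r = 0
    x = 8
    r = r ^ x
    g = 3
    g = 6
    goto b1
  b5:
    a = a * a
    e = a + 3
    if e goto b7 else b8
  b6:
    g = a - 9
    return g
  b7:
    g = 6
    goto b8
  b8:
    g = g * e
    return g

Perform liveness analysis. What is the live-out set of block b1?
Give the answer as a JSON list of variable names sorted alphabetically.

Per-block:
  b0: def={g,i} ue=∅
  b1: def={e,i} ue={i}
  b2: def={a,g} ue=∅
  b3: def={x} ue=∅
  b4: def={g,r,x} ue=∅
  b5: def={a,e} ue={a}
  b6: def={g} ue={a}
  b7: def={g} ue=∅
  b8: def={g} ue={e,g}

Backward fixpoint:
  b0 li=∅ lo={i}
  b1 li={i} lo={i}
  b2 li={i} lo={a,g,i}
  b3 li={a,g} lo={a,g}
  b4 li={i} lo={i}
  b5 li={a,g} lo={e,g}
  b6 li={a} lo=∅
  b7 li={e} lo={e,g}
  b8 li={e,g} lo=∅

live-out(b1) = ["i"]

Answer: ["i"]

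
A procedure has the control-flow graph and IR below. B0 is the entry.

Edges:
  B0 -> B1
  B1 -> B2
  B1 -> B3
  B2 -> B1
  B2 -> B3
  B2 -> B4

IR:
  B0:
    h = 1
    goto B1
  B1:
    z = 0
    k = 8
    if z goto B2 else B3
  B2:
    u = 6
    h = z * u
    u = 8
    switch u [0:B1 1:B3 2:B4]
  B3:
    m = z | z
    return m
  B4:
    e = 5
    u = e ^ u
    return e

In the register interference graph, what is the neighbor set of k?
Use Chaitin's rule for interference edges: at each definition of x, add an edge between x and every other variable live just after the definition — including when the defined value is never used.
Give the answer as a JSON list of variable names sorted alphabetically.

def/use:
  B0: {h} / ∅
  B1: {k,z} / ∅
  B2: {h,u} / {z}
  B3: {m} / {z}
  B4: {e,u} / {u}

Liveness:
  B0: in=∅ out=∅
  B1: in=∅ out={z}
  B2: in={z} out={u,z}
  B3: in={z} out=∅
  B4: in={u} out=∅

Interference:
  e — {u}
  h — {z}
  k — {z}
  m — ∅
  u — {e,z}
  z — {h,k,u}

N(k) = ["z"]

Answer: ["z"]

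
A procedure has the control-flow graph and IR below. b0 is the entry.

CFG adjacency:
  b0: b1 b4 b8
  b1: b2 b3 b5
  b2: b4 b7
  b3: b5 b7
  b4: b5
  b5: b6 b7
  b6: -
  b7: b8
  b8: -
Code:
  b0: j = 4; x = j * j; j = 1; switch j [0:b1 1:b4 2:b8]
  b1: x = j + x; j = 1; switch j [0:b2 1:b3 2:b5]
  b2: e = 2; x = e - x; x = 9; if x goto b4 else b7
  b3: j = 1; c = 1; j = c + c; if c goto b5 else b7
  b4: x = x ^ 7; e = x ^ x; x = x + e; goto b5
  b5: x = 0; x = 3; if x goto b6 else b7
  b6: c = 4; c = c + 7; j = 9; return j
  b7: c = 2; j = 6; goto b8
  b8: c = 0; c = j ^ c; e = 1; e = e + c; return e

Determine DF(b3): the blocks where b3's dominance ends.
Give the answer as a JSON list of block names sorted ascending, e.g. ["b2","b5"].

Answer: ["b5", "b7"]

Derivation:
idom tree: b1←b0 b2←b1 b3←b1 b4←b0 b5←b0 b6←b5 b7←b0 b8←b0
Dom∩ at merges:
  b4: preds {b0,b2}: {b0} ∩ {b0,b1,b2} = {b0}; idom=b0
  b5: preds {b1,b3,b4}: {b0,b1} ∩ {b0,b1,b3} ∩ {b0,b4} = {b0}; idom=b0
  b7: preds {b2,b3,b5}: {b0,b1,b2} ∩ {b0,b1,b3} ∩ {b0,b5} = {b0}; idom=b0
  b8: preds {b0,b7}: {b0} ∩ {b0,b7} = {b0}; idom=b0

DF derivation:
  b4←b0: walk · to b0
  b4←b2: walk b2→b1 to b0
  b5←b1: walk b1 to b0
  b5←b3: walk b3→b1 to b0
  b5←b4: walk b4 to b0
  b7←b2: walk b2→b1 to b0
  b7←b3: walk b3→b1 to b0
  b7←b5: walk b5 to b0
  b8←b0: walk · to b0
  b8←b7: walk b7 to b0
  DF(b0)=∅
  DF(b1)={b4,b5,b7}
  DF(b2)={b4,b7}
  DF(b3)={b5,b7}
  DF(b4)={b5}
  DF(b5)={b7}
  DF(b6)=∅
  DF(b7)={b8}
  DF(b8)=∅

DF(b3) = ["b5", "b7"]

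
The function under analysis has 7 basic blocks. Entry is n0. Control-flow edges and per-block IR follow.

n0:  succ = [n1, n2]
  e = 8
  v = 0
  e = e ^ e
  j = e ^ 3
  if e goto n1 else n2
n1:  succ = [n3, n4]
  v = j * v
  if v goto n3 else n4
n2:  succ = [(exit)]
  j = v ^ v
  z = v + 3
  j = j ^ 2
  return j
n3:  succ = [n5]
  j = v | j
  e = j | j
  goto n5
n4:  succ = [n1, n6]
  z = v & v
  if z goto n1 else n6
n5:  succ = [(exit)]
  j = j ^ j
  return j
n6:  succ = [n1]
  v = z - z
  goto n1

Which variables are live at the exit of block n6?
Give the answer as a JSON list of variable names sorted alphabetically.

Answer: ["j", "v"]

Derivation:
Per-block:
  n0: {e,j,v} / ∅
  n1: {v} / {j,v}
  n2: {j,z} / {v}
  n3: {e,j} / {j,v}
  n4: {z} / {v}
  n5: {j} / {j}
  n6: {v} / {z}

Backward fixpoint:
  live n0: ∅→{j,v}
  live n1: {j,v}→{j,v}
  live n2: {v}→∅
  live n3: {j,v}→{j}
  live n4: {j,v}→{j,v,z}
  live n5: {j}→∅
  live n6: {j,z}→{j,v}

live-out(n6) = ["j", "v"]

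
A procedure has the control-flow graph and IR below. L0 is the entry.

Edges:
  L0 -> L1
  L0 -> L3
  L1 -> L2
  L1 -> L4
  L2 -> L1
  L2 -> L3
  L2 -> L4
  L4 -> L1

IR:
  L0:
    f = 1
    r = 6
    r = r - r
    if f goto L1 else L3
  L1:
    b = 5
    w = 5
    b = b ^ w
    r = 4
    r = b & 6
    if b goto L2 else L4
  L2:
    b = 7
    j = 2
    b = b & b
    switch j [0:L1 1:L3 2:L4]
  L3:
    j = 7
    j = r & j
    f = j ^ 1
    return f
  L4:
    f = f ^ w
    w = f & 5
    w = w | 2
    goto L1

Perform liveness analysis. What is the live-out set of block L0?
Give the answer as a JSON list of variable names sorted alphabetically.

Answer: ["f", "r"]

Derivation:
Block summaries:
  L0: {f,r} / ∅
  L1: {b,r,w} / ∅
  L2: {b,j} / ∅
  L3: {f,j} / {r}
  L4: {f,w} / {f,w}

Live sets:
  L0: in=∅ out={f,r}
  L1: in={f} out={f,r,w}
  L2: in={f,r,w} out={f,r,w}
  L3: in={r} out=∅
  L4: in={f,w} out={f}

live-out(L0) = ["f", "r"]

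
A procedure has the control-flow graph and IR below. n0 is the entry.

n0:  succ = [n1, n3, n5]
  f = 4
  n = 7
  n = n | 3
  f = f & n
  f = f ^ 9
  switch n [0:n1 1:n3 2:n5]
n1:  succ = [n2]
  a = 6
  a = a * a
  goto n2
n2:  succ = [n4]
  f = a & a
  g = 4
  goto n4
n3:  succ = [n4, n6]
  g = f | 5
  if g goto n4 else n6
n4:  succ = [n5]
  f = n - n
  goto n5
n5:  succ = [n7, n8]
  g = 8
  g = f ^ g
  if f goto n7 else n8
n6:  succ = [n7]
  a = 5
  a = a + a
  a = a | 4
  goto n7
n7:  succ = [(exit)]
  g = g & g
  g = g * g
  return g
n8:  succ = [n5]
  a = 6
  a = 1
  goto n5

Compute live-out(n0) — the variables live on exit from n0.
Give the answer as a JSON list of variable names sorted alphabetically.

Per-block:
  n0 def {f,n} use ∅
  n1 def {a} use ∅
  n2 def {f,g} use {a}
  n3 def {g} use {f}
  n4 def {f} use {n}
  n5 def {g} use {f}
  n6 def {a} use ∅
  n7 def {g} use {g}
  n8 def {a} use ∅

Live sets:
  n0 li=∅ lo={f,n}
  n1 li={n} lo={a,n}
  n2 li={a,n} lo={n}
  n3 li={f,n} lo={g,n}
  n4 li={n} lo={f}
  n5 li={f} lo={f,g}
  n6 li={g} lo={g}
  n7 li={g} lo=∅
  n8 li={f} lo={f}

live-out(n0) = ["f", "n"]

Answer: ["f", "n"]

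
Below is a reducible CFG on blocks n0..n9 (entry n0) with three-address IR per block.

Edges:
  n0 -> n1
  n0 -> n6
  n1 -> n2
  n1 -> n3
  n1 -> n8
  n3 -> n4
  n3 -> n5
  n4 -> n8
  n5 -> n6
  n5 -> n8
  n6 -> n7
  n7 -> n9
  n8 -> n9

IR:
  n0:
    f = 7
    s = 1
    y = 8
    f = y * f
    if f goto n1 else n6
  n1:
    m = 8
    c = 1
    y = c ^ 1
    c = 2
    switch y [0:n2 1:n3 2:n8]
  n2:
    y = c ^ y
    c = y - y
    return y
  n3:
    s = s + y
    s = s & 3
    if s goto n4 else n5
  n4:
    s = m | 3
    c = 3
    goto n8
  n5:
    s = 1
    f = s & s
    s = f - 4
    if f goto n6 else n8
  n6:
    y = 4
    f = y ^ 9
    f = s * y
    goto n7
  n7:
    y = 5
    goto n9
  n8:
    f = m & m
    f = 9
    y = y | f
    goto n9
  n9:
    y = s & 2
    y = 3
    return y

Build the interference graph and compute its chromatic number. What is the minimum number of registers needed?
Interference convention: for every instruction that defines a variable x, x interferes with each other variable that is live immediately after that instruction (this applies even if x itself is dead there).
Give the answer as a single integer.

Per-block:
  n0: {f,s,y} / ∅
  n1: {c,m,y} / ∅
  n2: {c,y} / {c,y}
  n3: {s} / {s,y}
  n4: {c,s} / {m}
  n5: {f,s} / ∅
  n6: {f,y} / {s}
  n7: {y} / ∅
  n8: {f,y} / {m,y}
  n9: {y} / {s}

Liveness:
  n0: in=∅ out={s}
  n1: in={s} out={c,m,s,y}
  n2: in={c,y} out=∅
  n3: in={m,s,y} out={m,y}
  n4: in={m,y} out={m,s,y}
  n5: in={m,y} out={m,s,y}
  n6: in={s} out={s}
  n7: in={s} out={s}
  n8: in={m,s,y} out={s}
  n9: in={s} out=∅

Interference:
  c↔{m,s,y}
  f↔{m,s,y}
  m↔{c,f,s,y}
  s↔{c,f,m,y}
  y↔{c,f,m,s}

Colouring:
  clique {c,m,s,y} ⇒ need ≥ 4
  assign c→r3 f→r3 m→r0 s→r1 y→r2 — no edge inside a register ⇒ χ ≤ 4
  χ = 4

Answer: 4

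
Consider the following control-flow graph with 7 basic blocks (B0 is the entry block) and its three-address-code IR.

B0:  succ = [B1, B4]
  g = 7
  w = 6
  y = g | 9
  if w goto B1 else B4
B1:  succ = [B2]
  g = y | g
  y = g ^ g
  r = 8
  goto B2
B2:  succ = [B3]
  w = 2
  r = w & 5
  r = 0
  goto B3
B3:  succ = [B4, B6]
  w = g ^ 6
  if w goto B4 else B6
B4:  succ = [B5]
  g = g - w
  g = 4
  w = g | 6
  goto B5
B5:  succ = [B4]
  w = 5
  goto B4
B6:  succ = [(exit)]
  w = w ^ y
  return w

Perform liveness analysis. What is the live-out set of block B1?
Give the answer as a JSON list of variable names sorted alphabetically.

Answer: ["g", "y"]

Working:
def/use:
  B0: def={g,w,y} ue=∅
  B1: def={g,r,y} ue={g,y}
  B2: def={r,w} ue=∅
  B3: def={w} ue={g}
  B4: def={g,w} ue={g,w}
  B5: def={w} ue=∅
  B6: def={w} ue={w,y}

Backward fixpoint:
  B0 li=∅ lo={g,w,y}
  B1 li={g,y} lo={g,y}
  B2 li={g,y} lo={g,y}
  B3 li={g,y} lo={g,w,y}
  B4 li={g,w} lo={g}
  B5 li={g} lo={g,w}
  B6 li={w,y} lo=∅

live-out(B1) = ["g", "y"]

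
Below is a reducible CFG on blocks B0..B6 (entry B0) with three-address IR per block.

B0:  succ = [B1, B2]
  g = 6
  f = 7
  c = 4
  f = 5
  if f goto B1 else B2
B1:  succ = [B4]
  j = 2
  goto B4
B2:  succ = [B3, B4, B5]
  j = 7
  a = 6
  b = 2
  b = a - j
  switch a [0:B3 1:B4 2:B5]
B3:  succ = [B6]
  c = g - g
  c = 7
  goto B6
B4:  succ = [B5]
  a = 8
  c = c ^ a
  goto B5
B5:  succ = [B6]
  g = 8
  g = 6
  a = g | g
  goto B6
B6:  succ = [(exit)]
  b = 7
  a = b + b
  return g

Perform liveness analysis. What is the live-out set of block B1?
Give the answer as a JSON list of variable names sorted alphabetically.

Per-block:
  B0 def {c,f,g} use ∅
  B1 def {j} use ∅
  B2 def {a,b,j} use ∅
  B3 def {c} use {g}
  B4 def {a,c} use {c}
  B5 def {a,g} use ∅
  B6 def {a,b} use {g}

Backward fixpoint:
  B0: in=∅ out={c,g}
  B1: in={c} out={c}
  B2: in={c,g} out={c,g}
  B3: in={g} out={g}
  B4: in={c} out=∅
  B5: in=∅ out={g}
  B6: in={g} out=∅

live-out(B1) = ["c"]

Answer: ["c"]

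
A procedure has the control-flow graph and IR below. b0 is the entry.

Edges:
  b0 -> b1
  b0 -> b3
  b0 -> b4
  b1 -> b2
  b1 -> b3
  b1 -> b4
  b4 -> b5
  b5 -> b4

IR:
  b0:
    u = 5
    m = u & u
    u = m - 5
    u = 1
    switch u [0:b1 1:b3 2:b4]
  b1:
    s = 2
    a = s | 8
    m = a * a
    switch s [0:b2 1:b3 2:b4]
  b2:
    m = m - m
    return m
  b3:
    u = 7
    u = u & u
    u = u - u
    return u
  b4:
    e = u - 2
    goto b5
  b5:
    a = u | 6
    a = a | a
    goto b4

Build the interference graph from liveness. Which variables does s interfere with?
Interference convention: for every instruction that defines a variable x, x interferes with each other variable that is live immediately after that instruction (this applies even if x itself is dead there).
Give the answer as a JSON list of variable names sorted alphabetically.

Answer: ["a", "m", "u"]

Derivation:
def/use:
  b0 def {m,u} use ∅
  b1 def {a,m,s} use ∅
  b2 def {m} use {m}
  b3 def {u} use ∅
  b4 def {e} use {u}
  b5 def {a} use {u}

Backward fixpoint:
  b0: in=∅ out={u}
  b1: in={u} out={m,u}
  b2: in={m} out=∅
  b3: in=∅ out=∅
  b4: in={u} out={u}
  b5: in={u} out={u}

Interference:
  a — {s,u}
  e — {u}
  m — {s,u}
  s — {a,m,u}
  u — {a,e,m,s}

N(s) = ["a", "m", "u"]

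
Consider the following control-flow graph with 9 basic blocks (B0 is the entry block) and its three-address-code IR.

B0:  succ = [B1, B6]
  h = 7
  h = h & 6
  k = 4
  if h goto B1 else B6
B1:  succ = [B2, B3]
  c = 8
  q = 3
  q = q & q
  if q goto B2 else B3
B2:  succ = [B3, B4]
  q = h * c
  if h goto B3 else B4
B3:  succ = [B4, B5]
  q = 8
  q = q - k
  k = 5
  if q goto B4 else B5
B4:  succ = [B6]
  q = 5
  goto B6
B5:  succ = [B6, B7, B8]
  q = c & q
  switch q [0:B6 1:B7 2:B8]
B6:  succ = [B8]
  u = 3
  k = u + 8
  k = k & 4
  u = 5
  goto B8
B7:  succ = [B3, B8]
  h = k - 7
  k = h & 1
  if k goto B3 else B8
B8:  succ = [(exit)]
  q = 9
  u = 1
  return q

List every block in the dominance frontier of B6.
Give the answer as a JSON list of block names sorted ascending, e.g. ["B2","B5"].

Answer: ["B8"]

Working:
idom tree: B1←B0 B2←B1 B3←B1 B4←B1 B5←B3 B6←B0 B7←B5 B8←B0
Join-block Dom:
  B3: preds {B1,B2,B7}: {B0,B1} ∩ {B0,B1,B2} ∩ {B0,B1,B3,B5,B7} = {B0,B1}; idom=B1
  B4: preds {B2,B3}: {B0,B1,B2} ∩ {B0,B1,B3} = {B0,B1}; idom=B1
  B6: preds {B0,B4,B5}: {B0} ∩ {B0,B1,B4} ∩ {B0,B1,B3,B5} = {B0}; idom=B0
  B8: preds {B5,B6,B7}: {B0,B1,B3,B5} ∩ {B0,B6} ∩ {B0,B1,B3,B5,B7} = {B0}; idom=B0

DF walk-up:
  join B3 pred B1: · stop@B1
  join B3 pred B2: B2 stop@B1
  join B3 pred B7: B7→B5→B3 stop@B1
  join B4 pred B2: B2 stop@B1
  join B4 pred B3: B3 stop@B1
  join B6 pred B0: · stop@B0
  join B6 pred B4: B4→B1 stop@B0
  join B6 pred B5: B5→B3→B1 stop@B0
  join B8 pred B5: B5→B3→B1 stop@B0
  join B8 pred B6: B6 stop@B0
  join B8 pred B7: B7→B5→B3→B1 stop@B0
  DF(B0)=∅
  DF(B1)={B6,B8}
  DF(B2)={B3,B4}
  DF(B3)={B3,B4,B6,B8}
  DF(B4)={B6}
  DF(B5)={B3,B6,B8}
  DF(B6)={B8}
  DF(B7)={B3,B8}
  DF(B8)=∅

DF(B6) = ["B8"]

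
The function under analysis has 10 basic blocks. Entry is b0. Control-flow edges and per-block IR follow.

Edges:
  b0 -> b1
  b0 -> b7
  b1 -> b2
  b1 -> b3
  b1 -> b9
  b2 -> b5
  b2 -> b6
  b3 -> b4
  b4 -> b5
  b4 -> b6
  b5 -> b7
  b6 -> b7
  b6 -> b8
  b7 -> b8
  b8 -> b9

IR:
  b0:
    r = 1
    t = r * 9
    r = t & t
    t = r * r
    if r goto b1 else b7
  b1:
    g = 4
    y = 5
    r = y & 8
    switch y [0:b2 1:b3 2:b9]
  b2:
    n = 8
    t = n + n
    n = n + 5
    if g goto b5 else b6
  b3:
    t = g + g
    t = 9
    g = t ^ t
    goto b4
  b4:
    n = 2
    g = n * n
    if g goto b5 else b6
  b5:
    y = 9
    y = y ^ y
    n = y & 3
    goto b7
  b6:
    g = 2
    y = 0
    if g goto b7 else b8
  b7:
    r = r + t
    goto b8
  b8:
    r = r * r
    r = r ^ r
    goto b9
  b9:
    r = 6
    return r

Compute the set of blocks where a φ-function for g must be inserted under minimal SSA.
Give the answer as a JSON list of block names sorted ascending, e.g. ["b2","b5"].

idom tree: b1←b0 b2←b1 b3←b1 b4←b3 b5←b1 b6←b1 b7←b0 b8←b0 b9←b0
Dom∩ at merges:
  b5: preds {b2,b4}: {b0,b1,b2} ∩ {b0,b1,b3,b4} = {b0,b1}; idom=b1
  b6: preds {b2,b4}: {b0,b1,b2} ∩ {b0,b1,b3,b4} = {b0,b1}; idom=b1
  b7: preds {b0,b5,b6}: {b0} ∩ {b0,b1,b5} ∩ {b0,b1,b6} = {b0}; idom=b0
  b8: preds {b6,b7}: {b0,b1,b6} ∩ {b0,b7} = {b0}; idom=b0
  b9: preds {b1,b8}: {b0,b1} ∩ {b0,b8} = {b0}; idom=b0

Frontier:
  b5←b2: walk b2 to b1
  b5←b4: walk b4→b3 to b1
  b6←b2: walk b2 to b1
  b6←b4: walk b4→b3 to b1
  b7←b0: walk · to b0
  b7←b5: walk b5→b1 to b0
  b7←b6: walk b6→b1 to b0
  b8←b6: walk b6→b1 to b0
  b8←b7: walk b7 to b0
  b9←b1: walk b1 to b0
  b9←b8: walk b8 to b0
  b0: DF=∅
  b1: DF={b7,b8,b9}
  b2: DF={b5,b6}
  b3: DF={b5,b6}
  b4: DF={b5,b6}
  b5: DF={b7}
  b6: DF={b7,b8}
  b7: DF={b8}
  b8: DF={b9}
  b9: DF=∅

φ for g: defs {b1,b3,b4,b6}
  DF⁺ = {b5,b6,b7,b8,b9}

Answer: ["b5", "b6", "b7", "b8", "b9"]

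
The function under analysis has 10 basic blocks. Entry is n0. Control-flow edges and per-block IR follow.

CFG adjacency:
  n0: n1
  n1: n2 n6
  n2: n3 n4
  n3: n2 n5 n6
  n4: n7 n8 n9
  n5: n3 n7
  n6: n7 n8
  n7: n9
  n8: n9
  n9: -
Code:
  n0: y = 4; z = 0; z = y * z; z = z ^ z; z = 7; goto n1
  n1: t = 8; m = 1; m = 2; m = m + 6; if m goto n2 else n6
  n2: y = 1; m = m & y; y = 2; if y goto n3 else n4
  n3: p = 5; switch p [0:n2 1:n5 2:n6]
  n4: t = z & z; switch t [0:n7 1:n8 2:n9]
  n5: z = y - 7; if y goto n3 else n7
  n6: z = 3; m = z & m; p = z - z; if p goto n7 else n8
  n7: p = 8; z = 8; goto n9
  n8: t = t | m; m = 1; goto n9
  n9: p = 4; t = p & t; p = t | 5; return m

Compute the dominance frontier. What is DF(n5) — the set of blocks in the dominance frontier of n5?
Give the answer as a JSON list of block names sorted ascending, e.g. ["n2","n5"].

idom tree: n1←n0 n2←n1 n3←n2 n4←n2 n5←n3 n6←n1 n7←n1 n8←n1 n9←n1
Join-block Dom:
  n2: preds {n1,n3}: {n0,n1} ∩ {n0,n1,n2,n3} = {n0,n1}; idom=n1
  n3: preds {n2,n5}: {n0,n1,n2} ∩ {n0,n1,n2,n3,n5} = {n0,n1,n2}; idom=n2
  n6: preds {n1,n3}: {n0,n1} ∩ {n0,n1,n2,n3} = {n0,n1}; idom=n1
  n7: preds {n4,n5,n6}: {n0,n1,n2,n4} ∩ {n0,n1,n2,n3,n5} ∩ {n0,n1,n6} = {n0,n1}; idom=n1
  n8: preds {n4,n6}: {n0,n1,n2,n4} ∩ {n0,n1,n6} = {n0,n1}; idom=n1
  n9: preds {n4,n7,n8}: {n0,n1,n2,n4} ∩ {n0,n1,n7} ∩ {n0,n1,n8} = {n0,n1}; idom=n1

Frontier:
  join n2 pred n1: · stop@n1
  join n2 pred n3: n3→n2 stop@n1
  join n3 pred n2: · stop@n2
  join n3 pred n5: n5→n3 stop@n2
  join n6 pred n1: · stop@n1
  join n6 pred n3: n3→n2 stop@n1
  join n7 pred n4: n4→n2 stop@n1
  join n7 pred n5: n5→n3→n2 stop@n1
  join n7 pred n6: n6 stop@n1
  join n8 pred n4: n4→n2 stop@n1
  join n8 pred n6: n6 stop@n1
  join n9 pred n4: n4→n2 stop@n1
  join n9 pred n7: n7 stop@n1
  join n9 pred n8: n8 stop@n1
  n0 → ∅
  n1 → ∅
  n2 → {n2,n6,n7,n8,n9}
  n3 → {n2,n3,n6,n7}
  n4 → {n7,n8,n9}
  n5 → {n3,n7}
  n6 → {n7,n8}
  n7 → {n9}
  n8 → {n9}
  n9 → ∅

DF(n5) = ["n3", "n7"]

Answer: ["n3", "n7"]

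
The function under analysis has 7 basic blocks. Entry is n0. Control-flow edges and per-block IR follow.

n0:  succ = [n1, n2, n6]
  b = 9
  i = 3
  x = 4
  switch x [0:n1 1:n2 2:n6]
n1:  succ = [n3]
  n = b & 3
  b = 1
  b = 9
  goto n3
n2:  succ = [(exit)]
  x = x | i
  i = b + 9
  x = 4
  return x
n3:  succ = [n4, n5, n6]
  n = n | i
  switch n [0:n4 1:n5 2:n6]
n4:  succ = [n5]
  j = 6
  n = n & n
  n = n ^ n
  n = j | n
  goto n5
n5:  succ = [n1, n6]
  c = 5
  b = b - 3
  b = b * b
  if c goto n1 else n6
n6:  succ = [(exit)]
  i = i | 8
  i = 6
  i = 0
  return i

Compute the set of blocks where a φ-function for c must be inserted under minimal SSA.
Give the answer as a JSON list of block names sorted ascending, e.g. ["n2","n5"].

idom tree: n1←n0 n2←n0 n3←n1 n4←n3 n5←n3 n6←n0
Join-block Dom:
  n1: preds {n0,n5}: {n0} ∩ {n0,n1,n3,n5} = {n0}; idom=n0
  n5: preds {n3,n4}: {n0,n1,n3} ∩ {n0,n1,n3,n4} = {n0,n1,n3}; idom=n3
  n6: preds {n0,n3,n5}: {n0} ∩ {n0,n1,n3} ∩ {n0,n1,n3,n5} = {n0}; idom=n0

DF walk-up:
  join n1 pred n0: · stop@n0
  join n1 pred n5: n5→n3→n1 stop@n0
  join n5 pred n3: · stop@n3
  join n5 pred n4: n4 stop@n3
  join n6 pred n0: · stop@n0
  join n6 pred n3: n3→n1 stop@n0
  join n6 pred n5: n5→n3→n1 stop@n0
  n0: DF=∅
  n1: DF={n1,n6}
  n2: DF=∅
  n3: DF={n1,n6}
  n4: DF={n5}
  n5: DF={n1,n6}
  n6: DF=∅

φ for c: defs {n5}
  DF⁺ = {n1,n6}

Answer: ["n1", "n6"]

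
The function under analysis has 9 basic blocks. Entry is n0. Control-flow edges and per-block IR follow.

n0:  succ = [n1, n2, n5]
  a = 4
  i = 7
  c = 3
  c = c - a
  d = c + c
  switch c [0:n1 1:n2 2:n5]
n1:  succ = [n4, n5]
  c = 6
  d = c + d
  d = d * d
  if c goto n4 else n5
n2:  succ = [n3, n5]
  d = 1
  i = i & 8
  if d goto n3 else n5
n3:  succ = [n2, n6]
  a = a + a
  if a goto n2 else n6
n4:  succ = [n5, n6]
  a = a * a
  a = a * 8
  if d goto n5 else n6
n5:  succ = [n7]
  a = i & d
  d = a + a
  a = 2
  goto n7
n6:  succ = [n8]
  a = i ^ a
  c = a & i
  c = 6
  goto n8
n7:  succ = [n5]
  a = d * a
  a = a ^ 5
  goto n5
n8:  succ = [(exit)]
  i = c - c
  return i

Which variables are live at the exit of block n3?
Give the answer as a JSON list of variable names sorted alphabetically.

Answer: ["a", "i"]

Derivation:
Per-block:
  n0: def={a,c,d,i} ue=∅
  n1: def={c,d} ue={d}
  n2: def={d,i} ue={i}
  n3: def={a} ue={a}
  n4: def={a} ue={a,d}
  n5: def={a,d} ue={d,i}
  n6: def={a,c} ue={a,i}
  n7: def={a} ue={a,d}
  n8: def={i} ue={c}

Liveness:
  live n0: ∅→{a,d,i}
  live n1: {a,d,i}→{a,d,i}
  live n2: {a,i}→{a,d,i}
  live n3: {a,i}→{a,i}
  live n4: {a,d,i}→{a,d,i}
  live n5: {d,i}→{a,d,i}
  live n6: {a,i}→{c}
  live n7: {a,d,i}→{d,i}
  live n8: {c}→∅

live-out(n3) = ["a", "i"]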